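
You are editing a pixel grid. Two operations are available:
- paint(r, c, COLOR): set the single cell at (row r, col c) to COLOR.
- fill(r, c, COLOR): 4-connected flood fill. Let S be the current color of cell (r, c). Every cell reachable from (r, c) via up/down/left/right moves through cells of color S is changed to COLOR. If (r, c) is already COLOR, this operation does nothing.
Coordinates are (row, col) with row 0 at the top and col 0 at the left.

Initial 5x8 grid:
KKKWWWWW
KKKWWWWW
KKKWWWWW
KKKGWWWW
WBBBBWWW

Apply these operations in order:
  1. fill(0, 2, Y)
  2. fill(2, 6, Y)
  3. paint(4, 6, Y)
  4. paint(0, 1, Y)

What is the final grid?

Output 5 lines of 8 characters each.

Answer: YYYYYYYY
YYYYYYYY
YYYYYYYY
YYYGYYYY
WBBBBYYY

Derivation:
After op 1 fill(0,2,Y) [12 cells changed]:
YYYWWWWW
YYYWWWWW
YYYWWWWW
YYYGWWWW
WBBBBWWW
After op 2 fill(2,6,Y) [22 cells changed]:
YYYYYYYY
YYYYYYYY
YYYYYYYY
YYYGYYYY
WBBBBYYY
After op 3 paint(4,6,Y):
YYYYYYYY
YYYYYYYY
YYYYYYYY
YYYGYYYY
WBBBBYYY
After op 4 paint(0,1,Y):
YYYYYYYY
YYYYYYYY
YYYYYYYY
YYYGYYYY
WBBBBYYY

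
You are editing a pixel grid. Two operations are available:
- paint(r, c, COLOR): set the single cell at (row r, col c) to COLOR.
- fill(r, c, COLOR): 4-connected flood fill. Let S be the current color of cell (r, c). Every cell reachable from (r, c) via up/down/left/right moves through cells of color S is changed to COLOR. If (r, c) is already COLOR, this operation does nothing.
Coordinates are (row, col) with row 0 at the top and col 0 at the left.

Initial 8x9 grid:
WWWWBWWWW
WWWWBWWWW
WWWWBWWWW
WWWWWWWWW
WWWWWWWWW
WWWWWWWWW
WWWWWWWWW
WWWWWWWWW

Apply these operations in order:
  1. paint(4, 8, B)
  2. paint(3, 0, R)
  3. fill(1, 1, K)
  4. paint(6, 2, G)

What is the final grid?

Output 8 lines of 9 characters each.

After op 1 paint(4,8,B):
WWWWBWWWW
WWWWBWWWW
WWWWBWWWW
WWWWWWWWW
WWWWWWWWB
WWWWWWWWW
WWWWWWWWW
WWWWWWWWW
After op 2 paint(3,0,R):
WWWWBWWWW
WWWWBWWWW
WWWWBWWWW
RWWWWWWWW
WWWWWWWWB
WWWWWWWWW
WWWWWWWWW
WWWWWWWWW
After op 3 fill(1,1,K) [67 cells changed]:
KKKKBKKKK
KKKKBKKKK
KKKKBKKKK
RKKKKKKKK
KKKKKKKKB
KKKKKKKKK
KKKKKKKKK
KKKKKKKKK
After op 4 paint(6,2,G):
KKKKBKKKK
KKKKBKKKK
KKKKBKKKK
RKKKKKKKK
KKKKKKKKB
KKKKKKKKK
KKGKKKKKK
KKKKKKKKK

Answer: KKKKBKKKK
KKKKBKKKK
KKKKBKKKK
RKKKKKKKK
KKKKKKKKB
KKKKKKKKK
KKGKKKKKK
KKKKKKKKK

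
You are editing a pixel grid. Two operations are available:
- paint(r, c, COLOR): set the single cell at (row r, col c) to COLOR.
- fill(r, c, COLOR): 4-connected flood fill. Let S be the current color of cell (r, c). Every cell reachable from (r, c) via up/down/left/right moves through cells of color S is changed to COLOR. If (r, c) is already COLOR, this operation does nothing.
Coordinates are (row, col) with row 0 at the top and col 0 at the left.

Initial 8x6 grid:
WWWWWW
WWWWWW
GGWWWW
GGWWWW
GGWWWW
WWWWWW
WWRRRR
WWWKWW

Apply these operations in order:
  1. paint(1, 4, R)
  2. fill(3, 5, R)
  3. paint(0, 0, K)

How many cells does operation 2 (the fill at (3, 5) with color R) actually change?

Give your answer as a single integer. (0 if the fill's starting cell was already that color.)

Answer: 34

Derivation:
After op 1 paint(1,4,R):
WWWWWW
WWWWRW
GGWWWW
GGWWWW
GGWWWW
WWWWWW
WWRRRR
WWWKWW
After op 2 fill(3,5,R) [34 cells changed]:
RRRRRR
RRRRRR
GGRRRR
GGRRRR
GGRRRR
RRRRRR
RRRRRR
RRRKWW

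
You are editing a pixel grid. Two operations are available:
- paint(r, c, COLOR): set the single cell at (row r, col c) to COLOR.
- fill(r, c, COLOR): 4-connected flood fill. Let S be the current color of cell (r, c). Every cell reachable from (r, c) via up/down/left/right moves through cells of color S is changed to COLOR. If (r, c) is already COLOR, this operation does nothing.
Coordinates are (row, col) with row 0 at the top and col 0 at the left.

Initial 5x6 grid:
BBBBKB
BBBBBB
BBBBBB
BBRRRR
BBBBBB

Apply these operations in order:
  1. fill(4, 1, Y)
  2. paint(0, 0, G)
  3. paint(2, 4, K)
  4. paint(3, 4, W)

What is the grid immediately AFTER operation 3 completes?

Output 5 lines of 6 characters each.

Answer: GYYYKY
YYYYYY
YYYYKY
YYRRRR
YYYYYY

Derivation:
After op 1 fill(4,1,Y) [25 cells changed]:
YYYYKY
YYYYYY
YYYYYY
YYRRRR
YYYYYY
After op 2 paint(0,0,G):
GYYYKY
YYYYYY
YYYYYY
YYRRRR
YYYYYY
After op 3 paint(2,4,K):
GYYYKY
YYYYYY
YYYYKY
YYRRRR
YYYYYY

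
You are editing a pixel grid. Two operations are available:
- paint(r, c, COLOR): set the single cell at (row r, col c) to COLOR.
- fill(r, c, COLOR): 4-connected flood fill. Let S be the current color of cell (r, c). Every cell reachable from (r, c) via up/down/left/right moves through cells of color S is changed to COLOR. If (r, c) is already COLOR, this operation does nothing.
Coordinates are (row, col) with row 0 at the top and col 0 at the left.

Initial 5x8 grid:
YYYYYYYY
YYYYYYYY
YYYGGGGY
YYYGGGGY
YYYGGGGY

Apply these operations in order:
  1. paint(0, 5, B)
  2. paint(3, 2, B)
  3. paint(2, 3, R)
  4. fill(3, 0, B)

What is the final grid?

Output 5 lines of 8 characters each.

Answer: BBBBBBBB
BBBBBBBB
BBBRGGGB
BBBGGGGB
BBBGGGGB

Derivation:
After op 1 paint(0,5,B):
YYYYYBYY
YYYYYYYY
YYYGGGGY
YYYGGGGY
YYYGGGGY
After op 2 paint(3,2,B):
YYYYYBYY
YYYYYYYY
YYYGGGGY
YYBGGGGY
YYYGGGGY
After op 3 paint(2,3,R):
YYYYYBYY
YYYYYYYY
YYYRGGGY
YYBGGGGY
YYYGGGGY
After op 4 fill(3,0,B) [26 cells changed]:
BBBBBBBB
BBBBBBBB
BBBRGGGB
BBBGGGGB
BBBGGGGB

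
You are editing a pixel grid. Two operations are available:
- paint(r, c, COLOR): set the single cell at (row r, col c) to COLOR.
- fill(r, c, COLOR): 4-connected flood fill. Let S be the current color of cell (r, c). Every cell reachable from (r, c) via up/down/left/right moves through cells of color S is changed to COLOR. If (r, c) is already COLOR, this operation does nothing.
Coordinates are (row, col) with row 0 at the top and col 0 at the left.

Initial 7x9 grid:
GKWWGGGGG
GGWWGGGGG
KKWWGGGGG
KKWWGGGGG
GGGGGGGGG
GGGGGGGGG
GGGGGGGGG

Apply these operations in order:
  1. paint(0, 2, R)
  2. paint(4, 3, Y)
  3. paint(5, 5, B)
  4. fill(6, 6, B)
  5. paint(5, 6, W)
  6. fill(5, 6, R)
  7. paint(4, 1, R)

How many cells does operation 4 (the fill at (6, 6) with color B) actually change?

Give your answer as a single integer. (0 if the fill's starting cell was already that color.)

After op 1 paint(0,2,R):
GKRWGGGGG
GGWWGGGGG
KKWWGGGGG
KKWWGGGGG
GGGGGGGGG
GGGGGGGGG
GGGGGGGGG
After op 2 paint(4,3,Y):
GKRWGGGGG
GGWWGGGGG
KKWWGGGGG
KKWWGGGGG
GGGYGGGGG
GGGGGGGGG
GGGGGGGGG
After op 3 paint(5,5,B):
GKRWGGGGG
GGWWGGGGG
KKWWGGGGG
KKWWGGGGG
GGGYGGGGG
GGGGGBGGG
GGGGGGGGG
After op 4 fill(6,6,B) [45 cells changed]:
GKRWBBBBB
GGWWBBBBB
KKWWBBBBB
KKWWBBBBB
BBBYBBBBB
BBBBBBBBB
BBBBBBBBB

Answer: 45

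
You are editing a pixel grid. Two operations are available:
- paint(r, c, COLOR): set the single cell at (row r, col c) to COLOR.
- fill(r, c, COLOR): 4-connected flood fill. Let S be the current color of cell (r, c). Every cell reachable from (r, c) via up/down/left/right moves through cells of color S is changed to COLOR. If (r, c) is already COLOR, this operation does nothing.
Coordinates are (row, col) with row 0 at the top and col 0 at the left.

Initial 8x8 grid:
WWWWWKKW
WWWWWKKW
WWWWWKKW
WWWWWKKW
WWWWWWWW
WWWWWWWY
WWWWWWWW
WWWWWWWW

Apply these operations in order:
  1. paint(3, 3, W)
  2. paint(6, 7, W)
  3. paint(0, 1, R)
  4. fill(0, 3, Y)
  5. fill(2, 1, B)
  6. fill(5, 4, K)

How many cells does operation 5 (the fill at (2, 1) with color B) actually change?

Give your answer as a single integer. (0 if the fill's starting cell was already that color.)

Answer: 55

Derivation:
After op 1 paint(3,3,W):
WWWWWKKW
WWWWWKKW
WWWWWKKW
WWWWWKKW
WWWWWWWW
WWWWWWWY
WWWWWWWW
WWWWWWWW
After op 2 paint(6,7,W):
WWWWWKKW
WWWWWKKW
WWWWWKKW
WWWWWKKW
WWWWWWWW
WWWWWWWY
WWWWWWWW
WWWWWWWW
After op 3 paint(0,1,R):
WRWWWKKW
WWWWWKKW
WWWWWKKW
WWWWWKKW
WWWWWWWW
WWWWWWWY
WWWWWWWW
WWWWWWWW
After op 4 fill(0,3,Y) [54 cells changed]:
YRYYYKKY
YYYYYKKY
YYYYYKKY
YYYYYKKY
YYYYYYYY
YYYYYYYY
YYYYYYYY
YYYYYYYY
After op 5 fill(2,1,B) [55 cells changed]:
BRBBBKKB
BBBBBKKB
BBBBBKKB
BBBBBKKB
BBBBBBBB
BBBBBBBB
BBBBBBBB
BBBBBBBB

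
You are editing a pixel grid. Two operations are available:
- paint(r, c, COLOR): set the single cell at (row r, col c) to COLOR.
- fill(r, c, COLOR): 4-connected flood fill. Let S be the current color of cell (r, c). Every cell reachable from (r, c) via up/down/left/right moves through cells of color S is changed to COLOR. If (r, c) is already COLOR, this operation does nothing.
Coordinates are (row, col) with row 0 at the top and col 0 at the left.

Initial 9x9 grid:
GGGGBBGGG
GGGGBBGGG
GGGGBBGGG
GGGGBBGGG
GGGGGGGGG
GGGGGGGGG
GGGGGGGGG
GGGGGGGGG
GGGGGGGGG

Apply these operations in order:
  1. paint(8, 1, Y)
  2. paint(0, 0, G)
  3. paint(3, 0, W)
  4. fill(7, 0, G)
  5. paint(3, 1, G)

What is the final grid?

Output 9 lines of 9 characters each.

After op 1 paint(8,1,Y):
GGGGBBGGG
GGGGBBGGG
GGGGBBGGG
GGGGBBGGG
GGGGGGGGG
GGGGGGGGG
GGGGGGGGG
GGGGGGGGG
GYGGGGGGG
After op 2 paint(0,0,G):
GGGGBBGGG
GGGGBBGGG
GGGGBBGGG
GGGGBBGGG
GGGGGGGGG
GGGGGGGGG
GGGGGGGGG
GGGGGGGGG
GYGGGGGGG
After op 3 paint(3,0,W):
GGGGBBGGG
GGGGBBGGG
GGGGBBGGG
WGGGBBGGG
GGGGGGGGG
GGGGGGGGG
GGGGGGGGG
GGGGGGGGG
GYGGGGGGG
After op 4 fill(7,0,G) [0 cells changed]:
GGGGBBGGG
GGGGBBGGG
GGGGBBGGG
WGGGBBGGG
GGGGGGGGG
GGGGGGGGG
GGGGGGGGG
GGGGGGGGG
GYGGGGGGG
After op 5 paint(3,1,G):
GGGGBBGGG
GGGGBBGGG
GGGGBBGGG
WGGGBBGGG
GGGGGGGGG
GGGGGGGGG
GGGGGGGGG
GGGGGGGGG
GYGGGGGGG

Answer: GGGGBBGGG
GGGGBBGGG
GGGGBBGGG
WGGGBBGGG
GGGGGGGGG
GGGGGGGGG
GGGGGGGGG
GGGGGGGGG
GYGGGGGGG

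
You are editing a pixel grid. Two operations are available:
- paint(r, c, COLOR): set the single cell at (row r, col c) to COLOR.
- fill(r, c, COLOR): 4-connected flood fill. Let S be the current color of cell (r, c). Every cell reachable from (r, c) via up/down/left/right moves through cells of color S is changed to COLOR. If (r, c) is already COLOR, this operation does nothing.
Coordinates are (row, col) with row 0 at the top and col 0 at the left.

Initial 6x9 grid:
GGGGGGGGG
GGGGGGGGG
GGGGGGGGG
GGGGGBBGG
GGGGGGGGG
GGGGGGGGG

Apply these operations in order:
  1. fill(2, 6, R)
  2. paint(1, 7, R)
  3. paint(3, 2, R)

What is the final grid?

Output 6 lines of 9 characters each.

Answer: RRRRRRRRR
RRRRRRRRR
RRRRRRRRR
RRRRRBBRR
RRRRRRRRR
RRRRRRRRR

Derivation:
After op 1 fill(2,6,R) [52 cells changed]:
RRRRRRRRR
RRRRRRRRR
RRRRRRRRR
RRRRRBBRR
RRRRRRRRR
RRRRRRRRR
After op 2 paint(1,7,R):
RRRRRRRRR
RRRRRRRRR
RRRRRRRRR
RRRRRBBRR
RRRRRRRRR
RRRRRRRRR
After op 3 paint(3,2,R):
RRRRRRRRR
RRRRRRRRR
RRRRRRRRR
RRRRRBBRR
RRRRRRRRR
RRRRRRRRR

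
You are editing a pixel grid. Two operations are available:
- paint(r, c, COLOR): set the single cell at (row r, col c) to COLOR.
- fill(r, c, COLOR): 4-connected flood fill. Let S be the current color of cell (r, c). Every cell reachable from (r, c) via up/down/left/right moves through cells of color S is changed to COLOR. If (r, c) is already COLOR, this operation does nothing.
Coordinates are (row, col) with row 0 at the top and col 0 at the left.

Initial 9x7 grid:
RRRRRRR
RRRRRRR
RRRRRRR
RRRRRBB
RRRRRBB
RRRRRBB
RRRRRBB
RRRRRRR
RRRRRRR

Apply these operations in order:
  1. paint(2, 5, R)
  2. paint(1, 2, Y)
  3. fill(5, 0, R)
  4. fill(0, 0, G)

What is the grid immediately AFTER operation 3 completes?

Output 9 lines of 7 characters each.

After op 1 paint(2,5,R):
RRRRRRR
RRRRRRR
RRRRRRR
RRRRRBB
RRRRRBB
RRRRRBB
RRRRRBB
RRRRRRR
RRRRRRR
After op 2 paint(1,2,Y):
RRRRRRR
RRYRRRR
RRRRRRR
RRRRRBB
RRRRRBB
RRRRRBB
RRRRRBB
RRRRRRR
RRRRRRR
After op 3 fill(5,0,R) [0 cells changed]:
RRRRRRR
RRYRRRR
RRRRRRR
RRRRRBB
RRRRRBB
RRRRRBB
RRRRRBB
RRRRRRR
RRRRRRR

Answer: RRRRRRR
RRYRRRR
RRRRRRR
RRRRRBB
RRRRRBB
RRRRRBB
RRRRRBB
RRRRRRR
RRRRRRR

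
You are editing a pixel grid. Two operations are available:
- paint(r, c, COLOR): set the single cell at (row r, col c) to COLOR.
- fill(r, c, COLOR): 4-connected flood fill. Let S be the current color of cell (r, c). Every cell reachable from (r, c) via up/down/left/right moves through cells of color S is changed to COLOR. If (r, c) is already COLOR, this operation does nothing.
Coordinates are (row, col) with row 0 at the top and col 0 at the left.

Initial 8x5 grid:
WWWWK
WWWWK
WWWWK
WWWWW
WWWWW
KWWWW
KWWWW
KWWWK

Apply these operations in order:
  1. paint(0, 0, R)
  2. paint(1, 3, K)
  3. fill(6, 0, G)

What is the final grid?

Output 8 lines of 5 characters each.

Answer: RWWWK
WWWKK
WWWWK
WWWWW
WWWWW
GWWWW
GWWWW
GWWWK

Derivation:
After op 1 paint(0,0,R):
RWWWK
WWWWK
WWWWK
WWWWW
WWWWW
KWWWW
KWWWW
KWWWK
After op 2 paint(1,3,K):
RWWWK
WWWKK
WWWWK
WWWWW
WWWWW
KWWWW
KWWWW
KWWWK
After op 3 fill(6,0,G) [3 cells changed]:
RWWWK
WWWKK
WWWWK
WWWWW
WWWWW
GWWWW
GWWWW
GWWWK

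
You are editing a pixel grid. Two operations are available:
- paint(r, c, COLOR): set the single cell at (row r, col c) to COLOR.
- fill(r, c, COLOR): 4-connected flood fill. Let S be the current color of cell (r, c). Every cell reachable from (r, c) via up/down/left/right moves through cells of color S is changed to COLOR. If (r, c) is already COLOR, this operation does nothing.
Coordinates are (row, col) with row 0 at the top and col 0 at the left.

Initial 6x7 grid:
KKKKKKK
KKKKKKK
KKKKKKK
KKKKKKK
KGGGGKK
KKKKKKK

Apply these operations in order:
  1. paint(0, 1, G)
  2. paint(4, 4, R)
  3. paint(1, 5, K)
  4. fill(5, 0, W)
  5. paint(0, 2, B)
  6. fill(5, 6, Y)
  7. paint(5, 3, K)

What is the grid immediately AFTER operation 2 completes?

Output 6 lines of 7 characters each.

Answer: KGKKKKK
KKKKKKK
KKKKKKK
KKKKKKK
KGGGRKK
KKKKKKK

Derivation:
After op 1 paint(0,1,G):
KGKKKKK
KKKKKKK
KKKKKKK
KKKKKKK
KGGGGKK
KKKKKKK
After op 2 paint(4,4,R):
KGKKKKK
KKKKKKK
KKKKKKK
KKKKKKK
KGGGRKK
KKKKKKK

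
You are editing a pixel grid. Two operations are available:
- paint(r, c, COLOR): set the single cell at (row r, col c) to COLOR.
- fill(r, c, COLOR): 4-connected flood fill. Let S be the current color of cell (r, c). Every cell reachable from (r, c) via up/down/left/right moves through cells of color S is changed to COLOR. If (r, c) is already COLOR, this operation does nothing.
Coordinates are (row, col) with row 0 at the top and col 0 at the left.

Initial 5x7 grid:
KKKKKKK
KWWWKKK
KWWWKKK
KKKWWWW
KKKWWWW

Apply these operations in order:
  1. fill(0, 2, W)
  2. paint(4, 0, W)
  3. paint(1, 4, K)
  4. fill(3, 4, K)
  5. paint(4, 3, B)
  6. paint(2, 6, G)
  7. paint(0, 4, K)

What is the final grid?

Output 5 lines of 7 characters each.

After op 1 fill(0,2,W) [21 cells changed]:
WWWWWWW
WWWWWWW
WWWWWWW
WWWWWWW
WWWWWWW
After op 2 paint(4,0,W):
WWWWWWW
WWWWWWW
WWWWWWW
WWWWWWW
WWWWWWW
After op 3 paint(1,4,K):
WWWWWWW
WWWWKWW
WWWWWWW
WWWWWWW
WWWWWWW
After op 4 fill(3,4,K) [34 cells changed]:
KKKKKKK
KKKKKKK
KKKKKKK
KKKKKKK
KKKKKKK
After op 5 paint(4,3,B):
KKKKKKK
KKKKKKK
KKKKKKK
KKKKKKK
KKKBKKK
After op 6 paint(2,6,G):
KKKKKKK
KKKKKKK
KKKKKKG
KKKKKKK
KKKBKKK
After op 7 paint(0,4,K):
KKKKKKK
KKKKKKK
KKKKKKG
KKKKKKK
KKKBKKK

Answer: KKKKKKK
KKKKKKK
KKKKKKG
KKKKKKK
KKKBKKK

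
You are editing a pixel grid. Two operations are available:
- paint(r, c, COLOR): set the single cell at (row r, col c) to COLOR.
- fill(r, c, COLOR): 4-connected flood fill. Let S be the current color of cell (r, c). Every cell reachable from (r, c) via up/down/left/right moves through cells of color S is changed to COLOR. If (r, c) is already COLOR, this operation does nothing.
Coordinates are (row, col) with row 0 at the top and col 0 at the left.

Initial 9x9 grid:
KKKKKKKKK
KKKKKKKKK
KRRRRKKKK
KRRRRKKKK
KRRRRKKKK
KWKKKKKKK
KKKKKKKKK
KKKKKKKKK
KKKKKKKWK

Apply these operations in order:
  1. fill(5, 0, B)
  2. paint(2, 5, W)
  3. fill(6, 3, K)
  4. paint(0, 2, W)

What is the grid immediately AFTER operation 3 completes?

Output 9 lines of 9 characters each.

Answer: KKKKKKKKK
KKKKKKKKK
KRRRRWKKK
KRRRRKKKK
KRRRRKKKK
KWKKKKKKK
KKKKKKKKK
KKKKKKKKK
KKKKKKKWK

Derivation:
After op 1 fill(5,0,B) [67 cells changed]:
BBBBBBBBB
BBBBBBBBB
BRRRRBBBB
BRRRRBBBB
BRRRRBBBB
BWBBBBBBB
BBBBBBBBB
BBBBBBBBB
BBBBBBBWB
After op 2 paint(2,5,W):
BBBBBBBBB
BBBBBBBBB
BRRRRWBBB
BRRRRBBBB
BRRRRBBBB
BWBBBBBBB
BBBBBBBBB
BBBBBBBBB
BBBBBBBWB
After op 3 fill(6,3,K) [66 cells changed]:
KKKKKKKKK
KKKKKKKKK
KRRRRWKKK
KRRRRKKKK
KRRRRKKKK
KWKKKKKKK
KKKKKKKKK
KKKKKKKKK
KKKKKKKWK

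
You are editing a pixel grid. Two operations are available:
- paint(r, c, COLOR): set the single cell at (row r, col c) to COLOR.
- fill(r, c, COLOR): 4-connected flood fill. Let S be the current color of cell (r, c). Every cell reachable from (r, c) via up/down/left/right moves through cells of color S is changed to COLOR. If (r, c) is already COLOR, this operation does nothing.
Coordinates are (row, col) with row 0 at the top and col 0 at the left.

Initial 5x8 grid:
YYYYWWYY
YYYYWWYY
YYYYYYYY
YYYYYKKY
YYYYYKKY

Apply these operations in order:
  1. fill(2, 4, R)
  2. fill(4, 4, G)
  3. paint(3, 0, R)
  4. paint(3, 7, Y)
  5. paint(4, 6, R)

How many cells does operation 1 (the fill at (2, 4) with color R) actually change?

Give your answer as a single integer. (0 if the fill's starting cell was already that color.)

After op 1 fill(2,4,R) [32 cells changed]:
RRRRWWRR
RRRRWWRR
RRRRRRRR
RRRRRKKR
RRRRRKKR

Answer: 32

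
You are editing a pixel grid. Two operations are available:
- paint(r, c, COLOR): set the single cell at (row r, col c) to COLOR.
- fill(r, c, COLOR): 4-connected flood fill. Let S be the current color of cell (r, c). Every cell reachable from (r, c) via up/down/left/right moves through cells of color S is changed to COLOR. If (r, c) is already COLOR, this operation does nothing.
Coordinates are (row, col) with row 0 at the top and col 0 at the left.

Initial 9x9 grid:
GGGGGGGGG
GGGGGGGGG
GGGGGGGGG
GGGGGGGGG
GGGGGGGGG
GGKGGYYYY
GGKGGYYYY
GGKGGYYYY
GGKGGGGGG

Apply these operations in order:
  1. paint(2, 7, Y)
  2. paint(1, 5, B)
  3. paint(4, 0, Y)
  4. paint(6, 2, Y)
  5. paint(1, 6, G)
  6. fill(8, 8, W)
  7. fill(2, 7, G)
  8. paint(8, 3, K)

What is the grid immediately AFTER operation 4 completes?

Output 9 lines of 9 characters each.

After op 1 paint(2,7,Y):
GGGGGGGGG
GGGGGGGGG
GGGGGGGYG
GGGGGGGGG
GGGGGGGGG
GGKGGYYYY
GGKGGYYYY
GGKGGYYYY
GGKGGGGGG
After op 2 paint(1,5,B):
GGGGGGGGG
GGGGGBGGG
GGGGGGGYG
GGGGGGGGG
GGGGGGGGG
GGKGGYYYY
GGKGGYYYY
GGKGGYYYY
GGKGGGGGG
After op 3 paint(4,0,Y):
GGGGGGGGG
GGGGGBGGG
GGGGGGGYG
GGGGGGGGG
YGGGGGGGG
GGKGGYYYY
GGKGGYYYY
GGKGGYYYY
GGKGGGGGG
After op 4 paint(6,2,Y):
GGGGGGGGG
GGGGGBGGG
GGGGGGGYG
GGGGGGGGG
YGGGGGGGG
GGKGGYYYY
GGYGGYYYY
GGKGGYYYY
GGKGGGGGG

Answer: GGGGGGGGG
GGGGGBGGG
GGGGGGGYG
GGGGGGGGG
YGGGGGGGG
GGKGGYYYY
GGYGGYYYY
GGKGGYYYY
GGKGGGGGG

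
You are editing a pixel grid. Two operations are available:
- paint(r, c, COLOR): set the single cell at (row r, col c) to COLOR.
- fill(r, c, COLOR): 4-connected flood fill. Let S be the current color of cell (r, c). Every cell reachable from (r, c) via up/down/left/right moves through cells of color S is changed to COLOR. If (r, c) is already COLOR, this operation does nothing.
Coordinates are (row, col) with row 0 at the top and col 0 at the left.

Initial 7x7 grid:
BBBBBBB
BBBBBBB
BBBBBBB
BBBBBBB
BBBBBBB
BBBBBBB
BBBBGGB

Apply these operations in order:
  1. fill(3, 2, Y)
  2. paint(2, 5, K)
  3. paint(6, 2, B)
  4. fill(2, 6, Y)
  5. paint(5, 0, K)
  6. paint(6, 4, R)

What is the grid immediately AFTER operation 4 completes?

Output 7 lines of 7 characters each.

After op 1 fill(3,2,Y) [47 cells changed]:
YYYYYYY
YYYYYYY
YYYYYYY
YYYYYYY
YYYYYYY
YYYYYYY
YYYYGGY
After op 2 paint(2,5,K):
YYYYYYY
YYYYYYY
YYYYYKY
YYYYYYY
YYYYYYY
YYYYYYY
YYYYGGY
After op 3 paint(6,2,B):
YYYYYYY
YYYYYYY
YYYYYKY
YYYYYYY
YYYYYYY
YYYYYYY
YYBYGGY
After op 4 fill(2,6,Y) [0 cells changed]:
YYYYYYY
YYYYYYY
YYYYYKY
YYYYYYY
YYYYYYY
YYYYYYY
YYBYGGY

Answer: YYYYYYY
YYYYYYY
YYYYYKY
YYYYYYY
YYYYYYY
YYYYYYY
YYBYGGY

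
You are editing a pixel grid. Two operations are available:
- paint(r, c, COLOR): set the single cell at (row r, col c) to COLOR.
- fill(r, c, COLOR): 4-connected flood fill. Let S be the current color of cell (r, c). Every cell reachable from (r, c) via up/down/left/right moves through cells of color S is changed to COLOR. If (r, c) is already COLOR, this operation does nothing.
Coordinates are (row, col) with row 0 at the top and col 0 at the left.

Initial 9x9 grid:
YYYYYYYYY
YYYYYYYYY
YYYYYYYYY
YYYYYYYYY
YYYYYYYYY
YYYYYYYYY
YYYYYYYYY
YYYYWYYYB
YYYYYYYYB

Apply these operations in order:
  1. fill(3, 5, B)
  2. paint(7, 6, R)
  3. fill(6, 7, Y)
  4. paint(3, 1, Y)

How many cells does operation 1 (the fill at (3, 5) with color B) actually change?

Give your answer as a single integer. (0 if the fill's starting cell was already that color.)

After op 1 fill(3,5,B) [78 cells changed]:
BBBBBBBBB
BBBBBBBBB
BBBBBBBBB
BBBBBBBBB
BBBBBBBBB
BBBBBBBBB
BBBBBBBBB
BBBBWBBBB
BBBBBBBBB

Answer: 78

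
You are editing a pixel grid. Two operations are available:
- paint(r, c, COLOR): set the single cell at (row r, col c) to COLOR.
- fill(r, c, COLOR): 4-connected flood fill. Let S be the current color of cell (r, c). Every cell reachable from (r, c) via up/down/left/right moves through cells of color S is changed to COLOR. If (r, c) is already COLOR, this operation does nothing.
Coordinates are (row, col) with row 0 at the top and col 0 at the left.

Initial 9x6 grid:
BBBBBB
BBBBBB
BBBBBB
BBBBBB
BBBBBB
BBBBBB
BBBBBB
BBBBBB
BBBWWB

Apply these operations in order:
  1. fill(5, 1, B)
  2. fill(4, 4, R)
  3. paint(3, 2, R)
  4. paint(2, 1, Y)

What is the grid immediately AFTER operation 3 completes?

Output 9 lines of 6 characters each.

After op 1 fill(5,1,B) [0 cells changed]:
BBBBBB
BBBBBB
BBBBBB
BBBBBB
BBBBBB
BBBBBB
BBBBBB
BBBBBB
BBBWWB
After op 2 fill(4,4,R) [52 cells changed]:
RRRRRR
RRRRRR
RRRRRR
RRRRRR
RRRRRR
RRRRRR
RRRRRR
RRRRRR
RRRWWR
After op 3 paint(3,2,R):
RRRRRR
RRRRRR
RRRRRR
RRRRRR
RRRRRR
RRRRRR
RRRRRR
RRRRRR
RRRWWR

Answer: RRRRRR
RRRRRR
RRRRRR
RRRRRR
RRRRRR
RRRRRR
RRRRRR
RRRRRR
RRRWWR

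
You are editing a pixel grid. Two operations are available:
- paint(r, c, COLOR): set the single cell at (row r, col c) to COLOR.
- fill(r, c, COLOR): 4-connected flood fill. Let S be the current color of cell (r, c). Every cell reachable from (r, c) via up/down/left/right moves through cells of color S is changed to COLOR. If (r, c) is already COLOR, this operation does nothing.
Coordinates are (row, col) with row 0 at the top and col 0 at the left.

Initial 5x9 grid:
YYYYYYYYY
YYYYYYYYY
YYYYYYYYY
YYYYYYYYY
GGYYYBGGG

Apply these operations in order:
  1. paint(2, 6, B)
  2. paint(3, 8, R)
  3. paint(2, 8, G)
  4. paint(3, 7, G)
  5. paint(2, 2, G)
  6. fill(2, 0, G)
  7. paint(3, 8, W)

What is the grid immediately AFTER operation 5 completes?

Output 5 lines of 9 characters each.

After op 1 paint(2,6,B):
YYYYYYYYY
YYYYYYYYY
YYYYYYBYY
YYYYYYYYY
GGYYYBGGG
After op 2 paint(3,8,R):
YYYYYYYYY
YYYYYYYYY
YYYYYYBYY
YYYYYYYYR
GGYYYBGGG
After op 3 paint(2,8,G):
YYYYYYYYY
YYYYYYYYY
YYYYYYBYG
YYYYYYYYR
GGYYYBGGG
After op 4 paint(3,7,G):
YYYYYYYYY
YYYYYYYYY
YYYYYYBYG
YYYYYYYGR
GGYYYBGGG
After op 5 paint(2,2,G):
YYYYYYYYY
YYYYYYYYY
YYGYYYBYG
YYYYYYYGR
GGYYYBGGG

Answer: YYYYYYYYY
YYYYYYYYY
YYGYYYBYG
YYYYYYYGR
GGYYYBGGG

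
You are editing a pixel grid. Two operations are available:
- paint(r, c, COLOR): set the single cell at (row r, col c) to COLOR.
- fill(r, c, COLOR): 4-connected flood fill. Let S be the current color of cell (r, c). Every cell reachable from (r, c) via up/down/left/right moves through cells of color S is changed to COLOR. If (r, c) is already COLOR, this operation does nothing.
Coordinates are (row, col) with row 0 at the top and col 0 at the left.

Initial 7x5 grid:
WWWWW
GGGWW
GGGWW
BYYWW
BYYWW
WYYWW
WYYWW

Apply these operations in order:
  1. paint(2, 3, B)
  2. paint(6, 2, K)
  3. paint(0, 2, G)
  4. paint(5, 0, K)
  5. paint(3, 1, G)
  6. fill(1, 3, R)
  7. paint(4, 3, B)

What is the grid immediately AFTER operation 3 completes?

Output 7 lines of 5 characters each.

Answer: WWGWW
GGGWW
GGGBW
BYYWW
BYYWW
WYYWW
WYKWW

Derivation:
After op 1 paint(2,3,B):
WWWWW
GGGWW
GGGBW
BYYWW
BYYWW
WYYWW
WYYWW
After op 2 paint(6,2,K):
WWWWW
GGGWW
GGGBW
BYYWW
BYYWW
WYYWW
WYKWW
After op 3 paint(0,2,G):
WWGWW
GGGWW
GGGBW
BYYWW
BYYWW
WYYWW
WYKWW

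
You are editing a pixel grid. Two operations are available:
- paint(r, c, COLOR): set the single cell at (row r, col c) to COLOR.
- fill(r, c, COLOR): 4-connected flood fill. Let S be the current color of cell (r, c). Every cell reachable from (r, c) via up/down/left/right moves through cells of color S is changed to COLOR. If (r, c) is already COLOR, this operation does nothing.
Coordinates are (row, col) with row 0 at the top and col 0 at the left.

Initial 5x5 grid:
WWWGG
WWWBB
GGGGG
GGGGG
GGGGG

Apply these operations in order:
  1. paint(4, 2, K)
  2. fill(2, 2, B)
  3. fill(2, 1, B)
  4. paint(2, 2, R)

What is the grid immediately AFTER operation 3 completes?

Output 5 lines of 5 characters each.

Answer: WWWGG
WWWBB
BBBBB
BBBBB
BBKBB

Derivation:
After op 1 paint(4,2,K):
WWWGG
WWWBB
GGGGG
GGGGG
GGKGG
After op 2 fill(2,2,B) [14 cells changed]:
WWWGG
WWWBB
BBBBB
BBBBB
BBKBB
After op 3 fill(2,1,B) [0 cells changed]:
WWWGG
WWWBB
BBBBB
BBBBB
BBKBB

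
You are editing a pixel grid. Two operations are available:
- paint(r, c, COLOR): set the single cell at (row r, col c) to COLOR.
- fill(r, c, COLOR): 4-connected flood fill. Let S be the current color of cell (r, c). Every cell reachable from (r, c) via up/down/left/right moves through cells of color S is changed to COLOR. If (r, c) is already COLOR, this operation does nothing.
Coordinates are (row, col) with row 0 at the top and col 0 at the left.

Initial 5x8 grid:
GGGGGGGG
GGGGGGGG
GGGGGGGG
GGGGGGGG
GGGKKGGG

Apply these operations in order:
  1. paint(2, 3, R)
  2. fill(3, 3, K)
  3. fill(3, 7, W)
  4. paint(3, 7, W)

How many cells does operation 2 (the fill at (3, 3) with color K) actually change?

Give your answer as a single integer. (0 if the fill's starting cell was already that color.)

After op 1 paint(2,3,R):
GGGGGGGG
GGGGGGGG
GGGRGGGG
GGGGGGGG
GGGKKGGG
After op 2 fill(3,3,K) [37 cells changed]:
KKKKKKKK
KKKKKKKK
KKKRKKKK
KKKKKKKK
KKKKKKKK

Answer: 37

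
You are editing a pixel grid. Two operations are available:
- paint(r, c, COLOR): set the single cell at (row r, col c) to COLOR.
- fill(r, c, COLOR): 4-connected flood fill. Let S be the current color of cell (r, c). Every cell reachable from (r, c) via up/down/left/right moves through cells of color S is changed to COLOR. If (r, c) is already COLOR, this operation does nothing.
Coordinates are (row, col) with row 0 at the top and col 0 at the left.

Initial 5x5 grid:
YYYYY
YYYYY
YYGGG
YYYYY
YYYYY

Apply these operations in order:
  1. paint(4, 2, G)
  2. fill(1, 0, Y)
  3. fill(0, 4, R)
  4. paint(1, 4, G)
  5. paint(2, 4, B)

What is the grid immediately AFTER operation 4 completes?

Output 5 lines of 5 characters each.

After op 1 paint(4,2,G):
YYYYY
YYYYY
YYGGG
YYYYY
YYGYY
After op 2 fill(1,0,Y) [0 cells changed]:
YYYYY
YYYYY
YYGGG
YYYYY
YYGYY
After op 3 fill(0,4,R) [21 cells changed]:
RRRRR
RRRRR
RRGGG
RRRRR
RRGRR
After op 4 paint(1,4,G):
RRRRR
RRRRG
RRGGG
RRRRR
RRGRR

Answer: RRRRR
RRRRG
RRGGG
RRRRR
RRGRR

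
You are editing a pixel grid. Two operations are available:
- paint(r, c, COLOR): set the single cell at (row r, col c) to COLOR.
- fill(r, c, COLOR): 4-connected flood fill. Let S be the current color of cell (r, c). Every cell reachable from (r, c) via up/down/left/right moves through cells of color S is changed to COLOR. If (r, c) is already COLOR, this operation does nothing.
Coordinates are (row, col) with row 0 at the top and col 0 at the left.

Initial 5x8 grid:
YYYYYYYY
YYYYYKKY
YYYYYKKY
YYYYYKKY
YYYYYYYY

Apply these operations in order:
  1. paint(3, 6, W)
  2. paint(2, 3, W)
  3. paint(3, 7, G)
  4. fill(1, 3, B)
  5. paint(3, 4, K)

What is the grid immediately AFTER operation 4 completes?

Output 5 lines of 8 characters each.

After op 1 paint(3,6,W):
YYYYYYYY
YYYYYKKY
YYYYYKKY
YYYYYKWY
YYYYYYYY
After op 2 paint(2,3,W):
YYYYYYYY
YYYYYKKY
YYYWYKKY
YYYYYKWY
YYYYYYYY
After op 3 paint(3,7,G):
YYYYYYYY
YYYYYKKY
YYYWYKKY
YYYYYKWG
YYYYYYYY
After op 4 fill(1,3,B) [32 cells changed]:
BBBBBBBB
BBBBBKKB
BBBWBKKB
BBBBBKWG
BBBBBBBB

Answer: BBBBBBBB
BBBBBKKB
BBBWBKKB
BBBBBKWG
BBBBBBBB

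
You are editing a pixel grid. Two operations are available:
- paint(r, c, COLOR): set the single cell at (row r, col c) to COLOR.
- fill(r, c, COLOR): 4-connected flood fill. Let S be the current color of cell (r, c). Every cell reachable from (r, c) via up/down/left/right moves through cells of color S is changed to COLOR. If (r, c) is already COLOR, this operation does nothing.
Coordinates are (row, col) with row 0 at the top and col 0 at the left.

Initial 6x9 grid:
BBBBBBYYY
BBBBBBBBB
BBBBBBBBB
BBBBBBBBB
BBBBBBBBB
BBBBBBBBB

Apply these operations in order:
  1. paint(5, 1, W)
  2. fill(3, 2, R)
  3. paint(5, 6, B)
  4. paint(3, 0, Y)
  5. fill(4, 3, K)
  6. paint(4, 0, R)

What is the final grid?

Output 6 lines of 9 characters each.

After op 1 paint(5,1,W):
BBBBBBYYY
BBBBBBBBB
BBBBBBBBB
BBBBBBBBB
BBBBBBBBB
BWBBBBBBB
After op 2 fill(3,2,R) [50 cells changed]:
RRRRRRYYY
RRRRRRRRR
RRRRRRRRR
RRRRRRRRR
RRRRRRRRR
RWRRRRRRR
After op 3 paint(5,6,B):
RRRRRRYYY
RRRRRRRRR
RRRRRRRRR
RRRRRRRRR
RRRRRRRRR
RWRRRRBRR
After op 4 paint(3,0,Y):
RRRRRRYYY
RRRRRRRRR
RRRRRRRRR
YRRRRRRRR
RRRRRRRRR
RWRRRRBRR
After op 5 fill(4,3,K) [48 cells changed]:
KKKKKKYYY
KKKKKKKKK
KKKKKKKKK
YKKKKKKKK
KKKKKKKKK
KWKKKKBKK
After op 6 paint(4,0,R):
KKKKKKYYY
KKKKKKKKK
KKKKKKKKK
YKKKKKKKK
RKKKKKKKK
KWKKKKBKK

Answer: KKKKKKYYY
KKKKKKKKK
KKKKKKKKK
YKKKKKKKK
RKKKKKKKK
KWKKKKBKK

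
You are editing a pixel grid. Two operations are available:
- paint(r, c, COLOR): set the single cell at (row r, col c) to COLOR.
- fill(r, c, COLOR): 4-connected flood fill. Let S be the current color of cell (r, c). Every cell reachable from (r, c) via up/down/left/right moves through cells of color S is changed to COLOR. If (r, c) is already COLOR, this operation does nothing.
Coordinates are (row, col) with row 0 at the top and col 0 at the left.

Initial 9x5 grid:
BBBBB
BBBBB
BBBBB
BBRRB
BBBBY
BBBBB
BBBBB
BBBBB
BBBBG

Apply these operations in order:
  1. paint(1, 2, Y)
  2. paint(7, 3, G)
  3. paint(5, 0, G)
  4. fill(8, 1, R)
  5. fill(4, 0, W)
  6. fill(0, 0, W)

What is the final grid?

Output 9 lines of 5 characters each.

After op 1 paint(1,2,Y):
BBBBB
BBYBB
BBBBB
BBRRB
BBBBY
BBBBB
BBBBB
BBBBB
BBBBG
After op 2 paint(7,3,G):
BBBBB
BBYBB
BBBBB
BBRRB
BBBBY
BBBBB
BBBBB
BBBGB
BBBBG
After op 3 paint(5,0,G):
BBBBB
BBYBB
BBBBB
BBRRB
BBBBY
GBBBB
BBBBB
BBBGB
BBBBG
After op 4 fill(8,1,R) [38 cells changed]:
RRRRR
RRYRR
RRRRR
RRRRR
RRRRY
GRRRR
RRRRR
RRRGR
RRRRG
After op 5 fill(4,0,W) [40 cells changed]:
WWWWW
WWYWW
WWWWW
WWWWW
WWWWY
GWWWW
WWWWW
WWWGW
WWWWG
After op 6 fill(0,0,W) [0 cells changed]:
WWWWW
WWYWW
WWWWW
WWWWW
WWWWY
GWWWW
WWWWW
WWWGW
WWWWG

Answer: WWWWW
WWYWW
WWWWW
WWWWW
WWWWY
GWWWW
WWWWW
WWWGW
WWWWG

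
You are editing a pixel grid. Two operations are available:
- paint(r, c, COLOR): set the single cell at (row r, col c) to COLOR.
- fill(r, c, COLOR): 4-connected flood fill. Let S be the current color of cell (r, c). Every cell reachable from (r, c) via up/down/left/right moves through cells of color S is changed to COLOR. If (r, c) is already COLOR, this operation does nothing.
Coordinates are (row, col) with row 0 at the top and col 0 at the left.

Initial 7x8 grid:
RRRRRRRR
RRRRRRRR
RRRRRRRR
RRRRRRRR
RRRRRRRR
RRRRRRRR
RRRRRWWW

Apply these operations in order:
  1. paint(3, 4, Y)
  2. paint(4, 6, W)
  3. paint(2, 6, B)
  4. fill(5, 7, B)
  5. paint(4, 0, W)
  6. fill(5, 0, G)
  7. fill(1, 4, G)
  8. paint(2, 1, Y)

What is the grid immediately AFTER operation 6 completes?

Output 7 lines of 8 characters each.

Answer: GGGGGGGG
GGGGGGGG
GGGGGGGG
GGGGYGGG
WGGGGGWG
GGGGGGGG
GGGGGWWW

Derivation:
After op 1 paint(3,4,Y):
RRRRRRRR
RRRRRRRR
RRRRRRRR
RRRRYRRR
RRRRRRRR
RRRRRRRR
RRRRRWWW
After op 2 paint(4,6,W):
RRRRRRRR
RRRRRRRR
RRRRRRRR
RRRRYRRR
RRRRRRWR
RRRRRRRR
RRRRRWWW
After op 3 paint(2,6,B):
RRRRRRRR
RRRRRRRR
RRRRRRBR
RRRRYRRR
RRRRRRWR
RRRRRRRR
RRRRRWWW
After op 4 fill(5,7,B) [50 cells changed]:
BBBBBBBB
BBBBBBBB
BBBBBBBB
BBBBYBBB
BBBBBBWB
BBBBBBBB
BBBBBWWW
After op 5 paint(4,0,W):
BBBBBBBB
BBBBBBBB
BBBBBBBB
BBBBYBBB
WBBBBBWB
BBBBBBBB
BBBBBWWW
After op 6 fill(5,0,G) [50 cells changed]:
GGGGGGGG
GGGGGGGG
GGGGGGGG
GGGGYGGG
WGGGGGWG
GGGGGGGG
GGGGGWWW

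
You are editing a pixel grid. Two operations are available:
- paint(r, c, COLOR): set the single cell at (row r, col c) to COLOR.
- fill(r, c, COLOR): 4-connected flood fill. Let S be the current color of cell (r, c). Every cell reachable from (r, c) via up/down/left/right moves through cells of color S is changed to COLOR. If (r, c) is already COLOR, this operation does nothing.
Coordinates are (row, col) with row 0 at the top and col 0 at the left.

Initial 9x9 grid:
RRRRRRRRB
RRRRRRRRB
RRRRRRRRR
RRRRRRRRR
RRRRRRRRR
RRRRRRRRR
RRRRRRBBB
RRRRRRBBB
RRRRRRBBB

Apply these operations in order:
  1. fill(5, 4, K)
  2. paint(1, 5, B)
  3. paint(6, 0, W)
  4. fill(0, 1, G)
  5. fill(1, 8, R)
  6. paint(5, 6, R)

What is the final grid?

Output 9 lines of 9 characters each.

After op 1 fill(5,4,K) [70 cells changed]:
KKKKKKKKB
KKKKKKKKB
KKKKKKKKK
KKKKKKKKK
KKKKKKKKK
KKKKKKKKK
KKKKKKBBB
KKKKKKBBB
KKKKKKBBB
After op 2 paint(1,5,B):
KKKKKKKKB
KKKKKBKKB
KKKKKKKKK
KKKKKKKKK
KKKKKKKKK
KKKKKKKKK
KKKKKKBBB
KKKKKKBBB
KKKKKKBBB
After op 3 paint(6,0,W):
KKKKKKKKB
KKKKKBKKB
KKKKKKKKK
KKKKKKKKK
KKKKKKKKK
KKKKKKKKK
WKKKKKBBB
KKKKKKBBB
KKKKKKBBB
After op 4 fill(0,1,G) [68 cells changed]:
GGGGGGGGB
GGGGGBGGB
GGGGGGGGG
GGGGGGGGG
GGGGGGGGG
GGGGGGGGG
WGGGGGBBB
GGGGGGBBB
GGGGGGBBB
After op 5 fill(1,8,R) [2 cells changed]:
GGGGGGGGR
GGGGGBGGR
GGGGGGGGG
GGGGGGGGG
GGGGGGGGG
GGGGGGGGG
WGGGGGBBB
GGGGGGBBB
GGGGGGBBB
After op 6 paint(5,6,R):
GGGGGGGGR
GGGGGBGGR
GGGGGGGGG
GGGGGGGGG
GGGGGGGGG
GGGGGGRGG
WGGGGGBBB
GGGGGGBBB
GGGGGGBBB

Answer: GGGGGGGGR
GGGGGBGGR
GGGGGGGGG
GGGGGGGGG
GGGGGGGGG
GGGGGGRGG
WGGGGGBBB
GGGGGGBBB
GGGGGGBBB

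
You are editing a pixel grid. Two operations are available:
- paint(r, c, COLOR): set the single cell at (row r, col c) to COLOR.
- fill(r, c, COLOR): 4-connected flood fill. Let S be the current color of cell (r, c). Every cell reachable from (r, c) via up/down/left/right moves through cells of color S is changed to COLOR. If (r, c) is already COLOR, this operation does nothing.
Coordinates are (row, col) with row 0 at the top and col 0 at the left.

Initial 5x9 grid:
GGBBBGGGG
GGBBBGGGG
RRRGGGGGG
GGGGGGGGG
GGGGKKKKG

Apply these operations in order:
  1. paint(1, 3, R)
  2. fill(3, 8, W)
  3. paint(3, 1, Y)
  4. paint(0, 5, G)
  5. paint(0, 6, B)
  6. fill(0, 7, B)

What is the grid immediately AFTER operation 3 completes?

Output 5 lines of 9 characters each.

After op 1 paint(1,3,R):
GGBBBGGGG
GGBRBGGGG
RRRGGGGGG
GGGGGGGGG
GGGGKKKKG
After op 2 fill(3,8,W) [28 cells changed]:
GGBBBWWWW
GGBRBWWWW
RRRWWWWWW
WWWWWWWWW
WWWWKKKKW
After op 3 paint(3,1,Y):
GGBBBWWWW
GGBRBWWWW
RRRWWWWWW
WYWWWWWWW
WWWWKKKKW

Answer: GGBBBWWWW
GGBRBWWWW
RRRWWWWWW
WYWWWWWWW
WWWWKKKKW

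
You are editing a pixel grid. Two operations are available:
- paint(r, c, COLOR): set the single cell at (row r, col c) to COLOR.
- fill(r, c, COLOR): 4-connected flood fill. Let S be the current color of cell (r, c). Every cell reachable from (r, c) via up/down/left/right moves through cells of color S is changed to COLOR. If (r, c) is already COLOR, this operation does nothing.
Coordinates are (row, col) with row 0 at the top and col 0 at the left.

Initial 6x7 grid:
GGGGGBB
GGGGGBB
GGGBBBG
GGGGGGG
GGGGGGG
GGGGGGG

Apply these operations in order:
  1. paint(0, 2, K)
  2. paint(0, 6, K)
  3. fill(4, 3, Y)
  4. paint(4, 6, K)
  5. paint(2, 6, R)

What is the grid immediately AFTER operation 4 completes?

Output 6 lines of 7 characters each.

Answer: YYKYYBK
YYYYYBB
YYYBBBY
YYYYYYY
YYYYYYK
YYYYYYY

Derivation:
After op 1 paint(0,2,K):
GGKGGBB
GGGGGBB
GGGBBBG
GGGGGGG
GGGGGGG
GGGGGGG
After op 2 paint(0,6,K):
GGKGGBK
GGGGGBB
GGGBBBG
GGGGGGG
GGGGGGG
GGGGGGG
After op 3 fill(4,3,Y) [34 cells changed]:
YYKYYBK
YYYYYBB
YYYBBBY
YYYYYYY
YYYYYYY
YYYYYYY
After op 4 paint(4,6,K):
YYKYYBK
YYYYYBB
YYYBBBY
YYYYYYY
YYYYYYK
YYYYYYY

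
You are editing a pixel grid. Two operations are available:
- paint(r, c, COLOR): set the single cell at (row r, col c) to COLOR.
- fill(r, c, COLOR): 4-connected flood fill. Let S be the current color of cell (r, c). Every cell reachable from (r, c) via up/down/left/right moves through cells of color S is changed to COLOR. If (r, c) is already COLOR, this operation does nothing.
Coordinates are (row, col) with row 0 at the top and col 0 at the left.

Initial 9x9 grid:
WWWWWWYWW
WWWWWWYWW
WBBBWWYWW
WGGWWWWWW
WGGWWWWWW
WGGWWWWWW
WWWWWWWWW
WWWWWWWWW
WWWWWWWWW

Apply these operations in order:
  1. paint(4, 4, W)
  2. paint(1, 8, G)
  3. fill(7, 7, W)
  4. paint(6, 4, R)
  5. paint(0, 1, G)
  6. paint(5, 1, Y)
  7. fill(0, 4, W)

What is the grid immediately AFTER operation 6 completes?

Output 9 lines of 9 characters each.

After op 1 paint(4,4,W):
WWWWWWYWW
WWWWWWYWW
WBBBWWYWW
WGGWWWWWW
WGGWWWWWW
WGGWWWWWW
WWWWWWWWW
WWWWWWWWW
WWWWWWWWW
After op 2 paint(1,8,G):
WWWWWWYWW
WWWWWWYWG
WBBBWWYWW
WGGWWWWWW
WGGWWWWWW
WGGWWWWWW
WWWWWWWWW
WWWWWWWWW
WWWWWWWWW
After op 3 fill(7,7,W) [0 cells changed]:
WWWWWWYWW
WWWWWWYWG
WBBBWWYWW
WGGWWWWWW
WGGWWWWWW
WGGWWWWWW
WWWWWWWWW
WWWWWWWWW
WWWWWWWWW
After op 4 paint(6,4,R):
WWWWWWYWW
WWWWWWYWG
WBBBWWYWW
WGGWWWWWW
WGGWWWWWW
WGGWWWWWW
WWWWRWWWW
WWWWWWWWW
WWWWWWWWW
After op 5 paint(0,1,G):
WGWWWWYWW
WWWWWWYWG
WBBBWWYWW
WGGWWWWWW
WGGWWWWWW
WGGWWWWWW
WWWWRWWWW
WWWWWWWWW
WWWWWWWWW
After op 6 paint(5,1,Y):
WGWWWWYWW
WWWWWWYWG
WBBBWWYWW
WGGWWWWWW
WGGWWWWWW
WYGWWWWWW
WWWWRWWWW
WWWWWWWWW
WWWWWWWWW

Answer: WGWWWWYWW
WWWWWWYWG
WBBBWWYWW
WGGWWWWWW
WGGWWWWWW
WYGWWWWWW
WWWWRWWWW
WWWWWWWWW
WWWWWWWWW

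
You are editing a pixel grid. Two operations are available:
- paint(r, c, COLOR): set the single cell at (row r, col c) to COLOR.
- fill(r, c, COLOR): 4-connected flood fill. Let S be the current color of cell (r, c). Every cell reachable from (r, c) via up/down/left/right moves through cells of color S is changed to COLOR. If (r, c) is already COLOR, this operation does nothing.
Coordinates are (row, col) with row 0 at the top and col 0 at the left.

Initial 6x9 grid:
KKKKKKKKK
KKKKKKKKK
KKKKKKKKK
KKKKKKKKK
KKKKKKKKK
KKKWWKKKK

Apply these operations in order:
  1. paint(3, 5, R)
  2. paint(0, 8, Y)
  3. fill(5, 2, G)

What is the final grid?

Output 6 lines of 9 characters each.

After op 1 paint(3,5,R):
KKKKKKKKK
KKKKKKKKK
KKKKKKKKK
KKKKKRKKK
KKKKKKKKK
KKKWWKKKK
After op 2 paint(0,8,Y):
KKKKKKKKY
KKKKKKKKK
KKKKKKKKK
KKKKKRKKK
KKKKKKKKK
KKKWWKKKK
After op 3 fill(5,2,G) [50 cells changed]:
GGGGGGGGY
GGGGGGGGG
GGGGGGGGG
GGGGGRGGG
GGGGGGGGG
GGGWWGGGG

Answer: GGGGGGGGY
GGGGGGGGG
GGGGGGGGG
GGGGGRGGG
GGGGGGGGG
GGGWWGGGG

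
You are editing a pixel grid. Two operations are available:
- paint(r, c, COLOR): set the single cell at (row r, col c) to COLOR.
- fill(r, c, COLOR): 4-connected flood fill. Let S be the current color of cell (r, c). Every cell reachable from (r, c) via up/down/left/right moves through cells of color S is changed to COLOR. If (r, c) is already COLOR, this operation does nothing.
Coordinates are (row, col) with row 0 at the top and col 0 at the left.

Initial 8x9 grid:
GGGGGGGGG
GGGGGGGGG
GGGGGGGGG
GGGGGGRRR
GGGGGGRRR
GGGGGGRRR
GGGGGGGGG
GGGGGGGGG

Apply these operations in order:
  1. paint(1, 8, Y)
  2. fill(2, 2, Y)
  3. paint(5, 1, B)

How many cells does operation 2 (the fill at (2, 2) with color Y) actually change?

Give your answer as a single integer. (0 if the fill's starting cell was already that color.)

After op 1 paint(1,8,Y):
GGGGGGGGG
GGGGGGGGY
GGGGGGGGG
GGGGGGRRR
GGGGGGRRR
GGGGGGRRR
GGGGGGGGG
GGGGGGGGG
After op 2 fill(2,2,Y) [62 cells changed]:
YYYYYYYYY
YYYYYYYYY
YYYYYYYYY
YYYYYYRRR
YYYYYYRRR
YYYYYYRRR
YYYYYYYYY
YYYYYYYYY

Answer: 62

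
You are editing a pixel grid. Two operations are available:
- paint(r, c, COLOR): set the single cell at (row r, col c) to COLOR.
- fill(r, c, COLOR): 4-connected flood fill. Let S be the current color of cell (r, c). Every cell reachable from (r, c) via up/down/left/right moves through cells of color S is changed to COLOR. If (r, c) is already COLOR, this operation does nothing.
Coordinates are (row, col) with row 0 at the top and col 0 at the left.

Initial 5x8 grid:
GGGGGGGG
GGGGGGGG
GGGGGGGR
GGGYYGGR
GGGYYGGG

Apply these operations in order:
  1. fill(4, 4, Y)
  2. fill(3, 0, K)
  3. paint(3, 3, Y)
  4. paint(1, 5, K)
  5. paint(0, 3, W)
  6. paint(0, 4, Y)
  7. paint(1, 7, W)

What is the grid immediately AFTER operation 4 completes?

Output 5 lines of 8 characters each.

Answer: KKKKKKKK
KKKKKKKK
KKKKKKKR
KKKYYKKR
KKKYYKKK

Derivation:
After op 1 fill(4,4,Y) [0 cells changed]:
GGGGGGGG
GGGGGGGG
GGGGGGGR
GGGYYGGR
GGGYYGGG
After op 2 fill(3,0,K) [34 cells changed]:
KKKKKKKK
KKKKKKKK
KKKKKKKR
KKKYYKKR
KKKYYKKK
After op 3 paint(3,3,Y):
KKKKKKKK
KKKKKKKK
KKKKKKKR
KKKYYKKR
KKKYYKKK
After op 4 paint(1,5,K):
KKKKKKKK
KKKKKKKK
KKKKKKKR
KKKYYKKR
KKKYYKKK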